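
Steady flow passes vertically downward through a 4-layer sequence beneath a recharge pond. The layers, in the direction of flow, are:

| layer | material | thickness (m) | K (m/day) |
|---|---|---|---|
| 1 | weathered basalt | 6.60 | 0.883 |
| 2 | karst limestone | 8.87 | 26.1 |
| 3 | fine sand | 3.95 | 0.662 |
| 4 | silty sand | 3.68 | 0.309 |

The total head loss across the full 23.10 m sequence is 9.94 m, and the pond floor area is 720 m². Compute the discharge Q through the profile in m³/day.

279

Flow is perpendicular to layering, so the layers act in series and the equivalent K is the thickness-weighted harmonic mean.
Total thickness L = 6.60 + 8.87 + 3.95 + 3.68 = 23.10 m.
Σ(b_i/K_i) = 6.60/0.883 + 8.87/26.1 + 3.95/0.662 + 3.68/0.309 = 25.69 d.
K_eq = L / Σ(b_i/K_i) = 23.10 / 25.69 = 0.8992 m/day.
Q = K_eq · A · (Δh/L) = 0.8992 × 720 × (9.94/23.10) = 278.6 m³/day.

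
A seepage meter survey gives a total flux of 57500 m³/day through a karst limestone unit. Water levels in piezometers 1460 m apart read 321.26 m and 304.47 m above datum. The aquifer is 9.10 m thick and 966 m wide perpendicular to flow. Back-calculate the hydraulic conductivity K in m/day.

569

Cross-sectional area A = 966 × 9.10 = 8791 m².
Hydraulic gradient i = (321.26 − 304.47) / 1460 = 16.79 / 1460 = 0.01150.
From Q = K·A·i, K = Q / (A·i) = 57500 / (8791 × 0.01150) = 568.8 m/day.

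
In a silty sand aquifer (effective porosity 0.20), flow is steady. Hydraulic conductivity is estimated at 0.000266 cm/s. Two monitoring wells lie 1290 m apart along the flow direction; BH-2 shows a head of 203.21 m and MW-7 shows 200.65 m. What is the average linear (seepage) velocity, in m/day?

Convert K: 0.000266 cm/s × 864 = 0.2298 m/day.
Hydraulic gradient i = (203.21 − 200.65) / 1290 = 2.56 / 1290 = 0.001984.
Darcy flux q = K · i = 0.2298 × 0.001984 = 0.0004561 m/day.
Seepage velocity v = q / n_e = 0.0004561 / 0.20 = 0.002280 m/day.

0.00228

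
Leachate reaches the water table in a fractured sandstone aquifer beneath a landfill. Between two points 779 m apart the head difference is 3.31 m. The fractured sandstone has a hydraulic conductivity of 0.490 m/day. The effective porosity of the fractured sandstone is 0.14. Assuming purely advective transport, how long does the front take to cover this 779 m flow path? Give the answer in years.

Hydraulic gradient i = Δh / L = 3.31 / 779 = 0.004249.
Darcy flux q = K · i = 0.4900 × 0.004249 = 0.002082 m/day.
Seepage velocity v = q / n_e = 0.002082 / 0.14 = 0.01487 m/day.
Travel time t = L / v = 779 / 0.01487 = 52382 days = 143.4 years.

143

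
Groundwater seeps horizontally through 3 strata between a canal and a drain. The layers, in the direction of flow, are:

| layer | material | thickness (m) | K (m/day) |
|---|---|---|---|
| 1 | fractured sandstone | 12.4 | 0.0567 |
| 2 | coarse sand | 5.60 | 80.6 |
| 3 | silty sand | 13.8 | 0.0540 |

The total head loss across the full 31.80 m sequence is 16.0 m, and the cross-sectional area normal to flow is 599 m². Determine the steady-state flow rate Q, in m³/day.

Flow is perpendicular to layering, so the layers act in series and the equivalent K is the thickness-weighted harmonic mean.
Total thickness L = 12.4 + 5.60 + 13.8 = 31.80 m.
Σ(b_i/K_i) = 12.4/0.0567 + 5.60/80.6 + 13.8/0.0540 = 474.3 d.
K_eq = L / Σ(b_i/K_i) = 31.80 / 474.3 = 0.06704 m/day.
Q = K_eq · A · (Δh/L) = 0.06704 × 599 × (16.0/31.80) = 20.21 m³/day.

20.2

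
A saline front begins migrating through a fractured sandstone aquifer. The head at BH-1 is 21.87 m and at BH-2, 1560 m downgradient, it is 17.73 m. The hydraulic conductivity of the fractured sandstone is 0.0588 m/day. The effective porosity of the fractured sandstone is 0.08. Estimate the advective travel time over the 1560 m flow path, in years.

2190

Hydraulic gradient i = (21.87 − 17.73) / 1560 = 4.14 / 1560 = 0.002654.
Darcy flux q = K · i = 0.05880 × 0.002654 = 0.0001560 m/day.
Seepage velocity v = q / n_e = 0.0001560 / 0.08 = 0.001951 m/day.
Travel time t = L / v = 1560 / 0.001951 = 7.998e+05 days = 2190 years.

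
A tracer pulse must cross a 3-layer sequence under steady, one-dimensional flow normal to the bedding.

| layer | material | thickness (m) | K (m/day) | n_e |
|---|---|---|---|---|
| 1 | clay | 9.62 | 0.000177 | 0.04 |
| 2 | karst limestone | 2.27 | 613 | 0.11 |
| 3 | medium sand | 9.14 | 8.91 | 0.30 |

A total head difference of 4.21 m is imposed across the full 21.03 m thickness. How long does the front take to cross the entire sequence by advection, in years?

119

With flow normal to the layers, continuity requires the same specific discharge q through every layer.
Σ(b_i/K_i) = 9.62/0.000177 + 2.27/613 + 9.14/8.91 = 54351 d.
q = Δh / Σ(b_i/K_i) = 4.21 / 54351 = 7.746e-05 m/day.
In each layer the seepage velocity is v_i = q/n_i, so the layer transit time is t_i = b_i·n_i / q:
  layer 1 (clay): t_1 = 9.62 × 0.04 / 7.746e-05 = 4968 d
  layer 2 (karst limestone): t_2 = 2.27 × 0.11 / 7.746e-05 = 3224 d
  layer 3 (medium sand): t_3 = 9.14 × 0.30 / 7.746e-05 = 35399 d
Total t = Σ t_i = 43591 days = 119.3 years.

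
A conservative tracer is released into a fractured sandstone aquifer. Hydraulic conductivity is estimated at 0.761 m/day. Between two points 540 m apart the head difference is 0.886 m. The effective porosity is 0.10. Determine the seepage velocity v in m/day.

0.0125

Hydraulic gradient i = Δh / L = 0.886 / 540 = 0.001641.
Darcy flux q = K · i = 0.7610 × 0.001641 = 0.001249 m/day.
Seepage velocity v = q / n_e = 0.001249 / 0.10 = 0.01249 m/day.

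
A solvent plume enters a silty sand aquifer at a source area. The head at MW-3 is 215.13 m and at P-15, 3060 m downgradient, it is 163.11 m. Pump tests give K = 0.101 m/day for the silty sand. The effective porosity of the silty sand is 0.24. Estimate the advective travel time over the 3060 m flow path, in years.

1170

Hydraulic gradient i = (215.13 − 163.11) / 3060 = 52.02 / 3060 = 0.01700.
Darcy flux q = K · i = 0.1010 × 0.01700 = 0.001717 m/day.
Seepage velocity v = q / n_e = 0.001717 / 0.24 = 0.007154 m/day.
Travel time t = L / v = 3060 / 0.007154 = 4.277e+05 days = 1171 years.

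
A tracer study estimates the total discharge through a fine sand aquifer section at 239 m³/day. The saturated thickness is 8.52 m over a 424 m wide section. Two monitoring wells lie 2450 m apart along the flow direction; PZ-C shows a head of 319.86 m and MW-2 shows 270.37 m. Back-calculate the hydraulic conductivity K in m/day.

3.28

Cross-sectional area A = 424 × 8.52 = 3612 m².
Hydraulic gradient i = (319.86 − 270.37) / 2450 = 49.49 / 2450 = 0.02020.
From Q = K·A·i, K = Q / (A·i) = 239 / (3612 × 0.02020) = 3.275 m/day.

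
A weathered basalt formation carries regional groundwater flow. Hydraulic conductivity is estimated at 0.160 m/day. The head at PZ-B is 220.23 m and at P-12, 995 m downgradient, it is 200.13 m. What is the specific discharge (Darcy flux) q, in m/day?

0.00323

Hydraulic gradient i = (220.23 − 200.13) / 995 = 20.1 / 995 = 0.02020.
Specific discharge q = K · i = 0.1600 × 0.02020 = 0.003232 m/day.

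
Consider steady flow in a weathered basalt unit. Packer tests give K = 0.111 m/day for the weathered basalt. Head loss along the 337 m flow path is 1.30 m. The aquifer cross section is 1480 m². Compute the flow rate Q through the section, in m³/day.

0.634

Hydraulic gradient i = Δh / L = 1.30 / 337 = 0.003858.
Darcy's law: Q = K · A · i = 0.1110 × 1480 × 0.003858 = 0.6337 m³/day.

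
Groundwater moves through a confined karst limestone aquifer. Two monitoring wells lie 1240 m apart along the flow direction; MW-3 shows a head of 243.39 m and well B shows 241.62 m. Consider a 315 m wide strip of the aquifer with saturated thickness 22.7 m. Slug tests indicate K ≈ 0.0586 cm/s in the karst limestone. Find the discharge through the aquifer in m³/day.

517

Convert K: 0.0586 cm/s × 864 = 50.63 m/day.
Cross-sectional area A = 315 × 22.7 = 7150 m².
Hydraulic gradient i = (243.39 − 241.62) / 1240 = 1.77 / 1240 = 0.001427.
Darcy's law: Q = K · A · i = 50.63 × 7150 × 0.001427 = 516.8 m³/day.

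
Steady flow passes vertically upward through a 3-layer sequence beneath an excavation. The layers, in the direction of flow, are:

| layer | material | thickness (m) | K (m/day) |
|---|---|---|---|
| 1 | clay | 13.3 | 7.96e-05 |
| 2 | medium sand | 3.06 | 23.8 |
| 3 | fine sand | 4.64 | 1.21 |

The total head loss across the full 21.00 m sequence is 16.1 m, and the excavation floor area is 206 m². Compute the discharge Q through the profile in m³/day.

Flow is perpendicular to layering, so the layers act in series and the equivalent K is the thickness-weighted harmonic mean.
Total thickness L = 13.3 + 3.06 + 4.64 = 21.00 m.
Σ(b_i/K_i) = 13.3/7.96e-05 + 3.06/23.8 + 4.64/1.21 = 1.671e+05 d.
K_eq = L / Σ(b_i/K_i) = 21.00 / 1.671e+05 = 0.0001257 m/day.
Q = K_eq · A · (Δh/L) = 0.0001257 × 206 × (16.1/21.00) = 0.01985 m³/day.

0.0198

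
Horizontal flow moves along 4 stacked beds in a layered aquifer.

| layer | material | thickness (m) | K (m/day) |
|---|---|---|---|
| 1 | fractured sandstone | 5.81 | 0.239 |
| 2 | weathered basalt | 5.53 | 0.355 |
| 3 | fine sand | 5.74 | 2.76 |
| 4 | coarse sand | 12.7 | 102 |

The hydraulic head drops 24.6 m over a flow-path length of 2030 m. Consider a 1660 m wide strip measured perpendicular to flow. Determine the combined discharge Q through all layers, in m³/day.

Flow is parallel to layering, so each bed carries its own Darcy discharge and the transmissivities add.
Σ(K_i·b_i) = 0.239×5.81 + 0.355×5.53 + 2.76×5.74 + 102×12.7 = 1315 m²/day.
Hydraulic gradient i = Δh / L = 24.6 / 2030 = 0.01212.
Q = Σ(K_i·b_i) · W · i = 1315 × 1660 × 0.01212 = 26445 m³/day.

26400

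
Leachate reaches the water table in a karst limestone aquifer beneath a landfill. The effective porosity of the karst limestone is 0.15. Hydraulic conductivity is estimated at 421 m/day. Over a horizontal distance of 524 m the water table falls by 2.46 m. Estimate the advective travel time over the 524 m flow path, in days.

Hydraulic gradient i = Δh / L = 2.46 / 524 = 0.004695.
Darcy flux q = K · i = 421.0 × 0.004695 = 1.976 m/day.
Seepage velocity v = q / n_e = 1.976 / 0.15 = 13.18 m/day.
Travel time t = L / v = 524 / 13.18 = 39.77 days.

39.8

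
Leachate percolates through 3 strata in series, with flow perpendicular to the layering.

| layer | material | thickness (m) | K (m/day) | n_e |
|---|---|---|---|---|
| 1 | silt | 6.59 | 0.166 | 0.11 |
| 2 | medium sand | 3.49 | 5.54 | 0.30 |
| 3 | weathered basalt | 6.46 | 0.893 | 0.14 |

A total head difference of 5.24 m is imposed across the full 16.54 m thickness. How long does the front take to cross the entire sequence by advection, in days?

24.3

With flow normal to the layers, continuity requires the same specific discharge q through every layer.
Σ(b_i/K_i) = 6.59/0.166 + 3.49/5.54 + 6.46/0.893 = 47.56 d.
q = Δh / Σ(b_i/K_i) = 5.24 / 47.56 = 0.1102 m/day.
In each layer the seepage velocity is v_i = q/n_i, so the layer transit time is t_i = b_i·n_i / q:
  layer 1 (silt): t_1 = 6.59 × 0.11 / 0.1102 = 6.580 d
  layer 2 (medium sand): t_2 = 3.49 × 0.30 / 0.1102 = 9.503 d
  layer 3 (weathered basalt): t_3 = 6.46 × 0.14 / 0.1102 = 8.209 d
Total t = Σ t_i = 24.29 days.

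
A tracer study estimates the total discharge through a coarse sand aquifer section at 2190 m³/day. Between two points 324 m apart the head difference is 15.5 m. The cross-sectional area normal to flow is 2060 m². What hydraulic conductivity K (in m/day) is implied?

22.2

Hydraulic gradient i = Δh / L = 15.5 / 324 = 0.04784.
From Q = K·A·i, K = Q / (A·i) = 2190 / (2060 × 0.04784) = 22.22 m/day.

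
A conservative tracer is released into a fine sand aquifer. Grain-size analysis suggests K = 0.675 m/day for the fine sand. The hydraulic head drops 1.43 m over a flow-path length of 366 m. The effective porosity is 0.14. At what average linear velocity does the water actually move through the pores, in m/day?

Hydraulic gradient i = Δh / L = 1.43 / 366 = 0.003907.
Darcy flux q = K · i = 0.6750 × 0.003907 = 0.002637 m/day.
Seepage velocity v = q / n_e = 0.002637 / 0.14 = 0.01884 m/day.

0.0188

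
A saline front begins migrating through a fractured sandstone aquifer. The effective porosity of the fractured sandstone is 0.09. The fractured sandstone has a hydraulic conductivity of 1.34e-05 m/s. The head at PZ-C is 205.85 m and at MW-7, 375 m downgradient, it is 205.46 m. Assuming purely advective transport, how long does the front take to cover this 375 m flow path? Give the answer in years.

Convert K: 1.34e-05 m/s × 86400 = 1.158 m/day.
Hydraulic gradient i = (205.85 − 205.46) / 375 = 0.39 / 375 = 0.001040.
Darcy flux q = K · i = 1.158 × 0.001040 = 0.001204 m/day.
Seepage velocity v = q / n_e = 0.001204 / 0.09 = 0.01338 m/day.
Travel time t = L / v = 375 / 0.01338 = 28030 days = 76.74 years.

76.7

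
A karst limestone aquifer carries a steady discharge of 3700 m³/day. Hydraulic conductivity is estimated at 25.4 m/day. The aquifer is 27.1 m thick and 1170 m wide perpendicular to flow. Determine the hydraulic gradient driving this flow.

0.00459

Cross-sectional area A = 1170 × 27.1 = 31707 m².
From Q = K·A·i, i = Q / (K·A) = 3700 / (25.40 × 31707) = 0.004594.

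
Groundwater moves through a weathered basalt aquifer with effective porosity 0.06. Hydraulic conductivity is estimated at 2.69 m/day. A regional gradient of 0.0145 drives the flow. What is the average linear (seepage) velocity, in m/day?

Hydraulic gradient i = 0.0145.
Darcy flux q = K · i = 2.690 × 0.01450 = 0.03900 m/day.
Seepage velocity v = q / n_e = 0.03900 / 0.06 = 0.6501 m/day.

0.650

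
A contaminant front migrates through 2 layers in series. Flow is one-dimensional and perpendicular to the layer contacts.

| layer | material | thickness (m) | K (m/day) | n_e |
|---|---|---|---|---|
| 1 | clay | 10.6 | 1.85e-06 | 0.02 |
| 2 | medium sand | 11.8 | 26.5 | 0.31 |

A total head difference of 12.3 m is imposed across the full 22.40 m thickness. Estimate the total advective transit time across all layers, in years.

With flow normal to the layers, continuity requires the same specific discharge q through every layer.
Σ(b_i/K_i) = 10.6/1.85e-06 + 11.8/26.5 = 5.730e+06 d.
q = Δh / Σ(b_i/K_i) = 12.3 / 5.730e+06 = 2.147e-06 m/day.
In each layer the seepage velocity is v_i = q/n_i, so the layer transit time is t_i = b_i·n_i / q:
  layer 1 (clay): t_1 = 10.6 × 0.02 / 2.147e-06 = 98756 d
  layer 2 (medium sand): t_2 = 11.8 × 0.31 / 2.147e-06 = 1.704e+06 d
Total t = Σ t_i = 1.803e+06 days = 4936 years.

4940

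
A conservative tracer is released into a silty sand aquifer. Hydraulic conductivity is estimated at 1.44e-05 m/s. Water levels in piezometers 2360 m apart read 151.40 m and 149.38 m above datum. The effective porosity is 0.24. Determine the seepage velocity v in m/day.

Convert K: 1.44e-05 m/s × 86400 = 1.244 m/day.
Hydraulic gradient i = (151.40 − 149.38) / 2360 = 2.02 / 2360 = 0.0008559.
Darcy flux q = K · i = 1.244 × 0.0008559 = 0.001065 m/day.
Seepage velocity v = q / n_e = 0.001065 / 0.24 = 0.004437 m/day.

0.00444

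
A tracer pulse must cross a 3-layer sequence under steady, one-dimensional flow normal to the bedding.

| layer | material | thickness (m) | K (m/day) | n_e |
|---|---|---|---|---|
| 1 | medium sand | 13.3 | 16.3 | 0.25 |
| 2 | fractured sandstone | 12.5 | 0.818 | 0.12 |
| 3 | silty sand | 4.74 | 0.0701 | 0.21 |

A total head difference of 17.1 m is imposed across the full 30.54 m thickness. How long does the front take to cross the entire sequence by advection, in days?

28.5

With flow normal to the layers, continuity requires the same specific discharge q through every layer.
Σ(b_i/K_i) = 13.3/16.3 + 12.5/0.818 + 4.74/0.0701 = 83.71 d.
q = Δh / Σ(b_i/K_i) = 17.1 / 83.71 = 0.2043 m/day.
In each layer the seepage velocity is v_i = q/n_i, so the layer transit time is t_i = b_i·n_i / q:
  layer 1 (medium sand): t_1 = 13.3 × 0.25 / 0.2043 = 16.28 d
  layer 2 (fractured sandstone): t_2 = 12.5 × 0.12 / 0.2043 = 7.343 d
  layer 3 (silty sand): t_3 = 4.74 × 0.21 / 0.2043 = 4.873 d
Total t = Σ t_i = 28.49 days.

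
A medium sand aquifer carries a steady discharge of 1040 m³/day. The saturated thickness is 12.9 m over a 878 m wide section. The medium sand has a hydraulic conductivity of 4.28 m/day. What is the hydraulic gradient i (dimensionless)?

Cross-sectional area A = 878 × 12.9 = 11326 m².
From Q = K·A·i, i = Q / (K·A) = 1040 / (4.280 × 11326) = 0.02145.

0.0215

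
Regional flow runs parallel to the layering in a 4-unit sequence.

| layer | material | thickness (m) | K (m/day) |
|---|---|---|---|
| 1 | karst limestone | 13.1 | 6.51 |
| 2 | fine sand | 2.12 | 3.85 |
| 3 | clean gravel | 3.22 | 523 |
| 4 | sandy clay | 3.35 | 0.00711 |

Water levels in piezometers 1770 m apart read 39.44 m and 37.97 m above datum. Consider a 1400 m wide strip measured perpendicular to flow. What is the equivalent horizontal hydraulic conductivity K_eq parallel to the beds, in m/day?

Flow is parallel to layering, so each bed carries its own Darcy discharge and the transmissivities add.
Σ(K_i·b_i) = 6.51×13.1 + 3.85×2.12 + 523×3.22 + 0.00711×3.35 = 1778 m²/day.
Total thickness b = 21.79 m, so K_eq = Σ(K_i·b_i)/b = 81.58 m/day.

81.6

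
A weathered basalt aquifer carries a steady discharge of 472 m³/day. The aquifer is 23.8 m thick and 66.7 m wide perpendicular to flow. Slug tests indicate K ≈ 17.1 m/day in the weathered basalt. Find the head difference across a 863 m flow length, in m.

15.0

Cross-sectional area A = 66.7 × 23.8 = 1587 m².
From Q = K·A·i, i = Q / (K·A) = 472 / (17.10 × 1587) = 0.01739.
Head loss Δh = i · L = 0.01739 × 863 = 15.01 m.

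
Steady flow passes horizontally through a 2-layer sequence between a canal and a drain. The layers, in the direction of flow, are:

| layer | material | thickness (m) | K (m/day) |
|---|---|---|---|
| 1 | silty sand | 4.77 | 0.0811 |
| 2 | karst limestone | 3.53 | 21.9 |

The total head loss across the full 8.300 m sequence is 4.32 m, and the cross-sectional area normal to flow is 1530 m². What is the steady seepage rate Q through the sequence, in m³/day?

Flow is perpendicular to layering, so the layers act in series and the equivalent K is the thickness-weighted harmonic mean.
Total thickness L = 4.77 + 3.53 = 8.300 m.
Σ(b_i/K_i) = 4.77/0.0811 + 3.53/21.9 = 58.98 d.
K_eq = L / Σ(b_i/K_i) = 8.300 / 58.98 = 0.1407 m/day.
Q = K_eq · A · (Δh/L) = 0.1407 × 1530 × (4.32/8.300) = 112.1 m³/day.

112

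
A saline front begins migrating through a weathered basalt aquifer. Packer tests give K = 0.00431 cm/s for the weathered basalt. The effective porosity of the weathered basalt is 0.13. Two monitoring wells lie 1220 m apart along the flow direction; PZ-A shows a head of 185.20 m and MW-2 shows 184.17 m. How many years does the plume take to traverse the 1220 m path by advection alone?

138

Convert K: 0.00431 cm/s × 864 = 3.724 m/day.
Hydraulic gradient i = (185.20 − 184.17) / 1220 = 1.03 / 1220 = 0.0008443.
Darcy flux q = K · i = 3.724 × 0.0008443 = 0.003144 m/day.
Seepage velocity v = q / n_e = 0.003144 / 0.13 = 0.02418 m/day.
Travel time t = L / v = 1220 / 0.02418 = 50447 days = 138.1 years.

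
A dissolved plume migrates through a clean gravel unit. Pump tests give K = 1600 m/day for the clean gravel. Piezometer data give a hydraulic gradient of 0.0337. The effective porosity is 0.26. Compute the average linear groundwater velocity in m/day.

207

Hydraulic gradient i = 0.0337.
Darcy flux q = K · i = 1600 × 0.03370 = 53.92 m/day.
Seepage velocity v = q / n_e = 53.92 / 0.26 = 207.4 m/day.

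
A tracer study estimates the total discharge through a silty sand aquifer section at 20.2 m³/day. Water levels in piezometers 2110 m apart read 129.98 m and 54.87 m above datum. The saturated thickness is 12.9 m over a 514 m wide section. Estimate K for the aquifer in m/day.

0.0856

Cross-sectional area A = 514 × 12.9 = 6631 m².
Hydraulic gradient i = (129.98 − 54.87) / 2110 = 75.11 / 2110 = 0.03560.
From Q = K·A·i, K = Q / (A·i) = 20.2 / (6631 × 0.03560) = 0.08558 m/day.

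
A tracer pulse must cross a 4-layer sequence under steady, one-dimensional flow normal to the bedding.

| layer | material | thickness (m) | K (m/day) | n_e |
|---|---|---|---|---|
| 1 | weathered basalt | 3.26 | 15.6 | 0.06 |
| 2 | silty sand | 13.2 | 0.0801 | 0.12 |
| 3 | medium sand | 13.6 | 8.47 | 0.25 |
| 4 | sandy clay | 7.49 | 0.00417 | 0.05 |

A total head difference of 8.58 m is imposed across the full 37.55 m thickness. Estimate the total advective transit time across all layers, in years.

With flow normal to the layers, continuity requires the same specific discharge q through every layer.
Σ(b_i/K_i) = 3.26/15.6 + 13.2/0.0801 + 13.6/8.47 + 7.49/0.00417 = 1963 d.
q = Δh / Σ(b_i/K_i) = 8.58 / 1963 = 0.004371 m/day.
In each layer the seepage velocity is v_i = q/n_i, so the layer transit time is t_i = b_i·n_i / q:
  layer 1 (weathered basalt): t_1 = 3.26 × 0.06 / 0.004371 = 44.75 d
  layer 2 (silty sand): t_2 = 13.2 × 0.12 / 0.004371 = 362.4 d
  layer 3 (medium sand): t_3 = 13.6 × 0.25 / 0.004371 = 777.8 d
  layer 4 (sandy clay): t_4 = 7.49 × 0.05 / 0.004371 = 85.67 d
Total t = Σ t_i = 1271 days = 3.479 years.

3.48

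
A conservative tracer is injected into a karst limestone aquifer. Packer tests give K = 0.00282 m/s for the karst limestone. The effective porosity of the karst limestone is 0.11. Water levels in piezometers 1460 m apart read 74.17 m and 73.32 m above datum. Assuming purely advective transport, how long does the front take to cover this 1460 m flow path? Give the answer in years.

3.10

Convert K: 0.00282 m/s × 86400 = 243.6 m/day.
Hydraulic gradient i = (74.17 − 73.32) / 1460 = 0.85 / 1460 = 0.0005822.
Darcy flux q = K · i = 243.6 × 0.0005822 = 0.1418 m/day.
Seepage velocity v = q / n_e = 0.1418 / 0.11 = 1.290 m/day.
Travel time t = L / v = 1460 / 1.290 = 1132 days = 3.100 years.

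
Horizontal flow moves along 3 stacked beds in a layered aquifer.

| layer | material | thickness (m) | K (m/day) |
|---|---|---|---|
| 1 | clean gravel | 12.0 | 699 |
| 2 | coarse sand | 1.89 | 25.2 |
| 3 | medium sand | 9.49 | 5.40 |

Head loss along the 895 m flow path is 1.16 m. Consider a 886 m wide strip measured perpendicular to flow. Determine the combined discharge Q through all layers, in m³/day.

9750

Flow is parallel to layering, so each bed carries its own Darcy discharge and the transmissivities add.
Σ(K_i·b_i) = 699×12.0 + 25.2×1.89 + 5.40×9.49 = 8487 m²/day.
Hydraulic gradient i = Δh / L = 1.16 / 895 = 0.001296.
Q = Σ(K_i·b_i) · W · i = 8487 × 886 × 0.001296 = 9746 m³/day.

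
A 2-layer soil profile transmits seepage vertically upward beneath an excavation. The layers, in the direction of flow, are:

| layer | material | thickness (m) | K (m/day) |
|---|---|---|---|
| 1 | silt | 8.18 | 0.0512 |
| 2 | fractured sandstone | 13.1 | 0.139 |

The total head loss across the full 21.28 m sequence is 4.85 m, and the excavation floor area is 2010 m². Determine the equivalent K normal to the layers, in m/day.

Flow is perpendicular to layering, so the layers act in series and the equivalent K is the thickness-weighted harmonic mean.
Total thickness L = 8.18 + 13.1 = 21.28 m.
Σ(b_i/K_i) = 8.18/0.0512 + 13.1/0.139 = 254.0 d.
K_eq = L / Σ(b_i/K_i) = 21.28 / 254.0 = 0.08378 m/day.

0.0838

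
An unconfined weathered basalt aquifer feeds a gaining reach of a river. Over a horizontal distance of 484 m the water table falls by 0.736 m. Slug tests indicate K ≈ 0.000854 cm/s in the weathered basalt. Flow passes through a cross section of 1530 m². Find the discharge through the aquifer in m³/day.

Convert K: 0.000854 cm/s × 864 = 0.7379 m/day.
Hydraulic gradient i = Δh / L = 0.736 / 484 = 0.001521.
Darcy's law: Q = K · A · i = 0.7379 × 1530 × 0.001521 = 1.717 m³/day.

1.72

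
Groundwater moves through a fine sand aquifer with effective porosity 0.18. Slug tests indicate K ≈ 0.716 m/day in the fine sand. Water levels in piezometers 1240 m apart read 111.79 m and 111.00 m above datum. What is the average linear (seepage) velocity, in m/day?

Hydraulic gradient i = (111.79 − 111.00) / 1240 = 0.79 / 1240 = 0.0006371.
Darcy flux q = K · i = 0.7160 × 0.0006371 = 0.0004562 m/day.
Seepage velocity v = q / n_e = 0.0004562 / 0.18 = 0.002534 m/day.

0.00253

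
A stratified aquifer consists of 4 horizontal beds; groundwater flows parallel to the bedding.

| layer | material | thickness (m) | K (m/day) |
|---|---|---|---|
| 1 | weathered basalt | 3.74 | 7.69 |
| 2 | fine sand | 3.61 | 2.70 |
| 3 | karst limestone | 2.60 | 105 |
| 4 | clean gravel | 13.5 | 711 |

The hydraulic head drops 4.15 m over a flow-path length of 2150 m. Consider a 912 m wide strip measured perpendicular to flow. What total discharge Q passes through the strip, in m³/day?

17400

Flow is parallel to layering, so each bed carries its own Darcy discharge and the transmissivities add.
Σ(K_i·b_i) = 7.69×3.74 + 2.70×3.61 + 105×2.60 + 711×13.5 = 9910 m²/day.
Hydraulic gradient i = Δh / L = 4.15 / 2150 = 0.001930.
Q = Σ(K_i·b_i) · W · i = 9910 × 912 × 0.001930 = 17445 m³/day.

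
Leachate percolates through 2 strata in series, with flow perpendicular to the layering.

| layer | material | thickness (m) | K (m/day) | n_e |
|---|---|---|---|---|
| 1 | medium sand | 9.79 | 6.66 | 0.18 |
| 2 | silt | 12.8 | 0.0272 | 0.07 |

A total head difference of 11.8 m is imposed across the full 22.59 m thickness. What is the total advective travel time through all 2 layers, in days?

106

With flow normal to the layers, continuity requires the same specific discharge q through every layer.
Σ(b_i/K_i) = 9.79/6.66 + 12.8/0.0272 = 472.1 d.
q = Δh / Σ(b_i/K_i) = 11.8 / 472.1 = 0.02500 m/day.
In each layer the seepage velocity is v_i = q/n_i, so the layer transit time is t_i = b_i·n_i / q:
  layer 1 (medium sand): t_1 = 9.79 × 0.18 / 0.02500 = 70.50 d
  layer 2 (silt): t_2 = 12.8 × 0.07 / 0.02500 = 35.84 d
Total t = Σ t_i = 106.3 days.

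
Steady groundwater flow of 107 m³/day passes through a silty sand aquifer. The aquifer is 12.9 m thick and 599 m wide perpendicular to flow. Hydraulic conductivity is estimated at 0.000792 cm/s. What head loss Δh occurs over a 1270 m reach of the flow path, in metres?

Convert K: 0.000792 cm/s × 864 = 0.6843 m/day.
Cross-sectional area A = 599 × 12.9 = 7727 m².
From Q = K·A·i, i = Q / (K·A) = 107 / (0.6843 × 7727) = 0.02024.
Head loss Δh = i · L = 0.02024 × 1270 = 25.70 m.

25.7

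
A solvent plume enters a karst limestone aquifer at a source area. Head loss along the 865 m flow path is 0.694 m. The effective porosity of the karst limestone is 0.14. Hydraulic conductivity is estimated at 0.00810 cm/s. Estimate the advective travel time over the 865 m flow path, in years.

Convert K: 0.00810 cm/s × 864 = 6.998 m/day.
Hydraulic gradient i = Δh / L = 0.694 / 865 = 0.0008023.
Darcy flux q = K · i = 6.998 × 0.0008023 = 0.005615 m/day.
Seepage velocity v = q / n_e = 0.005615 / 0.14 = 0.04011 m/day.
Travel time t = L / v = 865 / 0.04011 = 21568 days = 59.05 years.

59.0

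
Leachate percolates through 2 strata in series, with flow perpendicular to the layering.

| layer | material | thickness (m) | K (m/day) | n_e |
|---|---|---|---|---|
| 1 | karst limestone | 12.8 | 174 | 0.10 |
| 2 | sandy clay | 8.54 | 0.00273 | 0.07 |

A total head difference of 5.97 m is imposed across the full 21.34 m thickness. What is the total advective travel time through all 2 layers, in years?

With flow normal to the layers, continuity requires the same specific discharge q through every layer.
Σ(b_i/K_i) = 12.8/174 + 8.54/0.00273 = 3128 d.
q = Δh / Σ(b_i/K_i) = 5.97 / 3128 = 0.001908 m/day.
In each layer the seepage velocity is v_i = q/n_i, so the layer transit time is t_i = b_i·n_i / q:
  layer 1 (karst limestone): t_1 = 12.8 × 0.10 / 0.001908 = 670.7 d
  layer 2 (sandy clay): t_2 = 8.54 × 0.07 / 0.001908 = 313.2 d
Total t = Σ t_i = 984.0 days = 2.694 years.

2.69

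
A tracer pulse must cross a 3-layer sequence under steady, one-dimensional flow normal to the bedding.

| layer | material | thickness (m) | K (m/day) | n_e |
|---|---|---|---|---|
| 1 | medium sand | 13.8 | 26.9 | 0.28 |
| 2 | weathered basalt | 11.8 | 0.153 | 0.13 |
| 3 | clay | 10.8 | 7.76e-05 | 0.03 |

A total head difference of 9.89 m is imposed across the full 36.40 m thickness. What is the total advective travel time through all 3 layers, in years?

221

With flow normal to the layers, continuity requires the same specific discharge q through every layer.
Σ(b_i/K_i) = 13.8/26.9 + 11.8/0.153 + 10.8/7.76e-05 = 1.393e+05 d.
q = Δh / Σ(b_i/K_i) = 9.89 / 1.393e+05 = 7.102e-05 m/day.
In each layer the seepage velocity is v_i = q/n_i, so the layer transit time is t_i = b_i·n_i / q:
  layer 1 (medium sand): t_1 = 13.8 × 0.28 / 7.102e-05 = 54406 d
  layer 2 (weathered basalt): t_2 = 11.8 × 0.13 / 7.102e-05 = 21599 d
  layer 3 (clay): t_3 = 10.8 × 0.03 / 7.102e-05 = 4562 d
Total t = Σ t_i = 80567 days = 220.6 years.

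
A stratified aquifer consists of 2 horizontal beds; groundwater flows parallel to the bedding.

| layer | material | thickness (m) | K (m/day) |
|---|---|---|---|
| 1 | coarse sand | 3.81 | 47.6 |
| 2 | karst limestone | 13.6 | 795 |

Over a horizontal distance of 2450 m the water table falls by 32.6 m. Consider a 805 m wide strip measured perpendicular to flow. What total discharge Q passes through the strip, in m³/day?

Flow is parallel to layering, so each bed carries its own Darcy discharge and the transmissivities add.
Σ(K_i·b_i) = 47.6×3.81 + 795×13.6 = 10993 m²/day.
Hydraulic gradient i = Δh / L = 32.6 / 2450 = 0.01331.
Q = Σ(K_i·b_i) · W · i = 10993 × 805 × 0.01331 = 1.178e+05 m³/day.

118000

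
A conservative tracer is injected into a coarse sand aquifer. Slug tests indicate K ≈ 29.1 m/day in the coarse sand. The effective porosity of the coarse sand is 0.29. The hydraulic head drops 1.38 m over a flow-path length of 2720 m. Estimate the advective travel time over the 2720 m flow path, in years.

Hydraulic gradient i = Δh / L = 1.38 / 2720 = 0.0005074.
Darcy flux q = K · i = 29.10 × 0.0005074 = 0.01476 m/day.
Seepage velocity v = q / n_e = 0.01476 / 0.29 = 0.05091 m/day.
Travel time t = L / v = 2720 / 0.05091 = 53427 days = 146.3 years.

146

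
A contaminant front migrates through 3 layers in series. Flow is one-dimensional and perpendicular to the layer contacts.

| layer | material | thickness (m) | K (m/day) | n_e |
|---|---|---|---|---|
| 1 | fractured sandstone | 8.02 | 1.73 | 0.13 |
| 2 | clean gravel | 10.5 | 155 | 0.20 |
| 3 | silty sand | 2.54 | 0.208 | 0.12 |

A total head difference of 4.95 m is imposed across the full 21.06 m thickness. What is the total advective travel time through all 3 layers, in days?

With flow normal to the layers, continuity requires the same specific discharge q through every layer.
Σ(b_i/K_i) = 8.02/1.73 + 10.5/155 + 2.54/0.208 = 16.92 d.
q = Δh / Σ(b_i/K_i) = 4.95 / 16.92 = 0.2926 m/day.
In each layer the seepage velocity is v_i = q/n_i, so the layer transit time is t_i = b_i·n_i / q:
  layer 1 (fractured sandstone): t_1 = 8.02 × 0.13 / 0.2926 = 3.563 d
  layer 2 (clean gravel): t_2 = 10.5 × 0.20 / 0.2926 = 7.176 d
  layer 3 (silty sand): t_3 = 2.54 × 0.12 / 0.2926 = 1.042 d
Total t = Σ t_i = 11.78 days.

11.8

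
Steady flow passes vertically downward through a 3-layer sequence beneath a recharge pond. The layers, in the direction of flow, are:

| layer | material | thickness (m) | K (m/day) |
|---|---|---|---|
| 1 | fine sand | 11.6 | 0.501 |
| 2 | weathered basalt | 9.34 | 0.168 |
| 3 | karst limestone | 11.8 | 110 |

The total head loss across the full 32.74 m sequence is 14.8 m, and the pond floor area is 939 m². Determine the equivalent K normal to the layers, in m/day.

Flow is perpendicular to layering, so the layers act in series and the equivalent K is the thickness-weighted harmonic mean.
Total thickness L = 11.6 + 9.34 + 11.8 = 32.74 m.
Σ(b_i/K_i) = 11.6/0.501 + 9.34/0.168 + 11.8/110 = 78.86 d.
K_eq = L / Σ(b_i/K_i) = 32.74 / 78.86 = 0.4152 m/day.

0.415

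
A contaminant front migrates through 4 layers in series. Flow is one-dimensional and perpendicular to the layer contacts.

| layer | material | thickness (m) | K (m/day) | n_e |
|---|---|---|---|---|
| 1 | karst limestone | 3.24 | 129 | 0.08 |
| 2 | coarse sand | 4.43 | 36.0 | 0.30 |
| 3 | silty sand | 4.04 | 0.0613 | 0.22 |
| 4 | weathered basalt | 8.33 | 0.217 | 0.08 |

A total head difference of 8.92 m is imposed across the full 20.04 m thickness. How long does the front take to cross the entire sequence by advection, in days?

With flow normal to the layers, continuity requires the same specific discharge q through every layer.
Σ(b_i/K_i) = 3.24/129 + 4.43/36.0 + 4.04/0.0613 + 8.33/0.217 = 104.4 d.
q = Δh / Σ(b_i/K_i) = 8.92 / 104.4 = 0.08541 m/day.
In each layer the seepage velocity is v_i = q/n_i, so the layer transit time is t_i = b_i·n_i / q:
  layer 1 (karst limestone): t_1 = 3.24 × 0.08 / 0.08541 = 3.035 d
  layer 2 (coarse sand): t_2 = 4.43 × 0.30 / 0.08541 = 15.56 d
  layer 3 (silty sand): t_3 = 4.04 × 0.22 / 0.08541 = 10.41 d
  layer 4 (weathered basalt): t_4 = 8.33 × 0.08 / 0.08541 = 7.803 d
Total t = Σ t_i = 36.80 days.

36.8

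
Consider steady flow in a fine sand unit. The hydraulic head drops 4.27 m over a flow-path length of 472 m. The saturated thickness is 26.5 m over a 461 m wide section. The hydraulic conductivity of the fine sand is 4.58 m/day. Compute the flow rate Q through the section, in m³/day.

506

Cross-sectional area A = 461 × 26.5 = 12216 m².
Hydraulic gradient i = Δh / L = 4.27 / 472 = 0.009047.
Darcy's law: Q = K · A · i = 4.580 × 12216 × 0.009047 = 506.2 m³/day.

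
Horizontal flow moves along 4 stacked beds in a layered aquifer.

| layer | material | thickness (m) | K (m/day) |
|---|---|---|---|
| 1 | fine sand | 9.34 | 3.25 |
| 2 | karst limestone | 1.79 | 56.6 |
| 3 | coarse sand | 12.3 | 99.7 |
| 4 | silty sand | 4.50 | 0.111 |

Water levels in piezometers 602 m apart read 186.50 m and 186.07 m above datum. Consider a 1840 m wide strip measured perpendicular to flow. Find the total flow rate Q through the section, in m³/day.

Flow is parallel to layering, so each bed carries its own Darcy discharge and the transmissivities add.
Σ(K_i·b_i) = 3.25×9.34 + 56.6×1.79 + 99.7×12.3 + 0.111×4.50 = 1358 m²/day.
Hydraulic gradient i = (186.50 − 186.07) / 602 = 0.43 / 602 = 0.0007143.
Q = Σ(K_i·b_i) · W · i = 1358 × 1840 × 0.0007143 = 1785 m³/day.

1790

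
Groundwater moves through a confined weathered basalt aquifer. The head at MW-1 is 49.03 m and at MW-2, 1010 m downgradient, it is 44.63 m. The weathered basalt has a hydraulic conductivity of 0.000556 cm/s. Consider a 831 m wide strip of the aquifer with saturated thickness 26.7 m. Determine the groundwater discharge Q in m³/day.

46.4

Convert K: 0.000556 cm/s × 864 = 0.4804 m/day.
Cross-sectional area A = 831 × 26.7 = 22188 m².
Hydraulic gradient i = (49.03 − 44.63) / 1010 = 4.4 / 1010 = 0.004356.
Darcy's law: Q = K · A · i = 0.4804 × 22188 × 0.004356 = 46.43 m³/day.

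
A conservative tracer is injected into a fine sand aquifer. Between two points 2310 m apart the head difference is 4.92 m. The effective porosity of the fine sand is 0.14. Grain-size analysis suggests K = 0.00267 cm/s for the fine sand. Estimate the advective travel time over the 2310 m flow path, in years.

180

Convert K: 0.00267 cm/s × 864 = 2.307 m/day.
Hydraulic gradient i = Δh / L = 4.92 / 2310 = 0.002130.
Darcy flux q = K · i = 2.307 × 0.002130 = 0.004913 m/day.
Seepage velocity v = q / n_e = 0.004913 / 0.14 = 0.03510 m/day.
Travel time t = L / v = 2310 / 0.03510 = 65821 days = 180.2 years.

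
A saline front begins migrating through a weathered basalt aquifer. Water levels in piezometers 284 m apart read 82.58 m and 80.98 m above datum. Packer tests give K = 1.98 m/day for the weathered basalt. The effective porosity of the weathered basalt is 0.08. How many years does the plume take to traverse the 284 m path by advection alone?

5.58

Hydraulic gradient i = (82.58 − 80.98) / 284 = 1.6 / 284 = 0.005634.
Darcy flux q = K · i = 1.980 × 0.005634 = 0.01115 m/day.
Seepage velocity v = q / n_e = 0.01115 / 0.08 = 0.1394 m/day.
Travel time t = L / v = 284 / 0.1394 = 2037 days = 5.576 years.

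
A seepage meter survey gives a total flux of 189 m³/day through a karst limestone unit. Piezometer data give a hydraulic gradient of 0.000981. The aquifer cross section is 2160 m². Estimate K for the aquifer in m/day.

89.2

Hydraulic gradient i = 0.000981.
From Q = K·A·i, K = Q / (A·i) = 189 / (2160 × 0.0009810) = 89.19 m/day.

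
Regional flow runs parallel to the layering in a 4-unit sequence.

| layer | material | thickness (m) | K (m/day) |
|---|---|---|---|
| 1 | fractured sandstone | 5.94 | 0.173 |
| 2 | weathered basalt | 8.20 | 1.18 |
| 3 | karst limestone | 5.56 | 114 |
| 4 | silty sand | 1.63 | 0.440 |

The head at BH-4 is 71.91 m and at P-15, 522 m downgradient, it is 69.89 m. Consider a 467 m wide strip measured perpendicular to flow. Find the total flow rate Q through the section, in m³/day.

1170

Flow is parallel to layering, so each bed carries its own Darcy discharge and the transmissivities add.
Σ(K_i·b_i) = 0.173×5.94 + 1.18×8.20 + 114×5.56 + 0.440×1.63 = 645.3 m²/day.
Hydraulic gradient i = (71.91 − 69.89) / 522 = 2.02 / 522 = 0.003870.
Q = Σ(K_i·b_i) · W · i = 645.3 × 467 × 0.003870 = 1166 m³/day.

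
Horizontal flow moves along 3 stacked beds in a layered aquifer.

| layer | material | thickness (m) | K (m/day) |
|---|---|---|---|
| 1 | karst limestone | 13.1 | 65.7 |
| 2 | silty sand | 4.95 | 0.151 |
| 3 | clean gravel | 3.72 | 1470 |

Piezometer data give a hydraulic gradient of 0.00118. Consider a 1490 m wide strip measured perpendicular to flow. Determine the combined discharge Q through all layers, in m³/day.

Flow is parallel to layering, so each bed carries its own Darcy discharge and the transmissivities add.
Σ(K_i·b_i) = 65.7×13.1 + 0.151×4.95 + 1470×3.72 = 6330 m²/day.
Hydraulic gradient i = 0.00118.
Q = Σ(K_i·b_i) · W · i = 6330 × 1490 × 0.001180 = 11129 m³/day.

11100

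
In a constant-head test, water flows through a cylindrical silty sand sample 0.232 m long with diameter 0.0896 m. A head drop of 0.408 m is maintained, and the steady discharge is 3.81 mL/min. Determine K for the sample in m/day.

Cross-sectional area A = π·(d/2)² = π × (0.0896/2)² = 0.006305 m².
Convert discharge: 3.81 mL/min = 6.350e-08 m³/s.
Darcy's law rearranged: K = Q·L / (A·Δh) = 6.350e-08 × 0.232 / (0.006305 × 0.408) = 5.727e-06 m/s = 0.4948 m/day.

0.495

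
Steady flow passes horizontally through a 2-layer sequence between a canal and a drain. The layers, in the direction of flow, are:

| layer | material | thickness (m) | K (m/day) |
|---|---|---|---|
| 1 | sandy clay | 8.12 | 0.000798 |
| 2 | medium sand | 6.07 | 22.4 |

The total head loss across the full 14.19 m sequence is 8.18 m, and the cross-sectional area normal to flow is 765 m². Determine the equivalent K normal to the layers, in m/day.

Flow is perpendicular to layering, so the layers act in series and the equivalent K is the thickness-weighted harmonic mean.
Total thickness L = 8.12 + 6.07 = 14.19 m.
Σ(b_i/K_i) = 8.12/0.000798 + 6.07/22.4 = 10176 d.
K_eq = L / Σ(b_i/K_i) = 14.19 / 10176 = 0.001394 m/day.

0.00139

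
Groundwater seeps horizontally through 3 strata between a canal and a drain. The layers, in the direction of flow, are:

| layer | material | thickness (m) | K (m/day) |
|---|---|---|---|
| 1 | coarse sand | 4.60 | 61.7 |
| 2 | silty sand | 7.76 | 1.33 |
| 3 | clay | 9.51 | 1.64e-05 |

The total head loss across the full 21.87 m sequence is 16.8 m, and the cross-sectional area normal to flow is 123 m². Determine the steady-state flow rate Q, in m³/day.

0.00356

Flow is perpendicular to layering, so the layers act in series and the equivalent K is the thickness-weighted harmonic mean.
Total thickness L = 4.60 + 7.76 + 9.51 = 21.87 m.
Σ(b_i/K_i) = 4.60/61.7 + 7.76/1.33 + 9.51/1.64e-05 = 5.799e+05 d.
K_eq = L / Σ(b_i/K_i) = 21.87 / 5.799e+05 = 3.771e-05 m/day.
Q = K_eq · A · (Δh/L) = 3.771e-05 × 123 × (16.8/21.87) = 0.003563 m³/day.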